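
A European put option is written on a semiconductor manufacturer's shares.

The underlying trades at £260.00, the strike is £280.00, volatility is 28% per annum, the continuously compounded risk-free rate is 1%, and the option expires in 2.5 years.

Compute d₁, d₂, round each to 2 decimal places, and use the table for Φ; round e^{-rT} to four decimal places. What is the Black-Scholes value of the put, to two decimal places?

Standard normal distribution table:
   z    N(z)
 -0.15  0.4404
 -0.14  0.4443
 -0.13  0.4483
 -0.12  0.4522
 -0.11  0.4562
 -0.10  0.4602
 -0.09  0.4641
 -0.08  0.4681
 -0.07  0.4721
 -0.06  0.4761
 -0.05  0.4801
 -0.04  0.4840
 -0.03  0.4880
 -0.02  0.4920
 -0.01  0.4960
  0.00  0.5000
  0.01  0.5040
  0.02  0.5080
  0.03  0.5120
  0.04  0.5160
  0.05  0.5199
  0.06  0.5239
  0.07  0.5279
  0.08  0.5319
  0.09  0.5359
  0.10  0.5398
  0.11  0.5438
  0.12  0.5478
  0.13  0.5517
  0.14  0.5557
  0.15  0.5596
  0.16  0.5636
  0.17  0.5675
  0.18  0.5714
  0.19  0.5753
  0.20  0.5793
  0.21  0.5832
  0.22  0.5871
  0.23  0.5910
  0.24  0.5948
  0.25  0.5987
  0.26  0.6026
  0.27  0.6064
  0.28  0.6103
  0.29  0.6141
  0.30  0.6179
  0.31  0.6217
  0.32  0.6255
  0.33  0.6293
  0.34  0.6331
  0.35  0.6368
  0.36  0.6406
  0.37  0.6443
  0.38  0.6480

£53.24

σ√T = 0.28·√2.5 = 0.4427
ln(S/K) + (r + σ²/2)T = ln(260/280) + (0.01 + 0.28²/2)·2.5 = -0.0741 + 0.1230 = 0.0489
d₁ = 0.0489 / 0.4427 = 0.1104 ≈ 0.11
d₂ = d₁ − σ√T = 0.1104 − 0.4427 = -0.3323 ≈ -0.33
e^(−rT) = e^(−0.01·2.5) = 0.9753
P = 280·0.9753·N(0.33) − 260·N(-0.11) = 280·0.9753·0.6293 − 260·0.4562 = 171.8518 − 118.6120 = 53.2398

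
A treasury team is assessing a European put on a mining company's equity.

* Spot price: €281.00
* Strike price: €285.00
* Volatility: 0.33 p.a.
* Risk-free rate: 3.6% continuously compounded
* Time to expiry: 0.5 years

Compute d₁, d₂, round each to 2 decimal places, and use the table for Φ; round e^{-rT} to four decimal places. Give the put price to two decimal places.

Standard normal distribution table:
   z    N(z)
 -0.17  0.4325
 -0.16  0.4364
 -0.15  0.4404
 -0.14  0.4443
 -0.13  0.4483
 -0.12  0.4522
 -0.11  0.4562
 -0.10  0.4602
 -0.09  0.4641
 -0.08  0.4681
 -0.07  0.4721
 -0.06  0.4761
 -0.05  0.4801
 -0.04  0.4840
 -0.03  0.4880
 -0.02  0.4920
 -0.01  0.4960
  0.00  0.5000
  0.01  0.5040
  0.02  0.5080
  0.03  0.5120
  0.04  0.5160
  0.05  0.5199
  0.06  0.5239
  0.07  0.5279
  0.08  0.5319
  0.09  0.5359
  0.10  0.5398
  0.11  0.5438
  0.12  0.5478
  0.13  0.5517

€25.13

σ√T = 0.33·√0.5 = 0.2333
d₁ = [ln(281/285) + (0.036 + ½·0.33²)·0.5] / (σ√T) = (-0.0141 + 0.0452) / 0.2333 = 0.1332 → 0.13
d₂ = 0.1332 − 0.2333 = -0.1001 → -0.10
exp(−rT) = exp(−0.036·0.5) = 0.9822
N(−d₂) = N(0.10) = 0.5398;  N(−d₁) = N(-0.13) = 0.4483
P = 285·0.9822·0.5398 − 281·0.4483 = 151.1046 − 125.9723 = 25.1323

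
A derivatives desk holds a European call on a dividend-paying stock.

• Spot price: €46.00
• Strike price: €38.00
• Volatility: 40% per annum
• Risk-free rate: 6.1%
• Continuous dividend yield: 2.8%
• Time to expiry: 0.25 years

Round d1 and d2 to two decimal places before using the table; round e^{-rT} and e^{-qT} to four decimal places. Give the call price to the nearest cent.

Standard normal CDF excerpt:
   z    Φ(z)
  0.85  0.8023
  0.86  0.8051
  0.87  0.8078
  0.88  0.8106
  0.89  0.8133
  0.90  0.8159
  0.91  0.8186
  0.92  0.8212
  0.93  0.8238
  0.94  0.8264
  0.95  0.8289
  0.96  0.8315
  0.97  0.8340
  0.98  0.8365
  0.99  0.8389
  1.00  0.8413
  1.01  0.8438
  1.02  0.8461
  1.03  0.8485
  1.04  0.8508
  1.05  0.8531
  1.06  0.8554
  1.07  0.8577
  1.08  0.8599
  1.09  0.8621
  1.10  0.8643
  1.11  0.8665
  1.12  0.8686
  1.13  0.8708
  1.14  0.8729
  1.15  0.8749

€8.94

T = 0.25;  σ√T = 0.2000
ln(S/K) + (r − q + σ²/2)T = ln(46/38) + (0.061 − 0.028 + 0.4²/2)·0.25 = 0.1911 + 0.0283 = 0.2193
d₁ = 0.2193 / 0.2000 = 1.0965 → 1.10
d₂ = d₁ − σ√T = 1.0965 − 0.2000 = 0.8965 → 0.90
exp(−qT) = exp(−0.028·0.25) = 0.9930;  exp(−rT) = exp(−0.061·0.25) = 0.9849
N(d₁) = N(1.10) = 0.8643;  N(d₂) = N(0.90) = 0.8159
C = 46·0.9930·0.8643 − 38·0.9849·0.8159 = 39.4795 − 30.5360 = 8.9435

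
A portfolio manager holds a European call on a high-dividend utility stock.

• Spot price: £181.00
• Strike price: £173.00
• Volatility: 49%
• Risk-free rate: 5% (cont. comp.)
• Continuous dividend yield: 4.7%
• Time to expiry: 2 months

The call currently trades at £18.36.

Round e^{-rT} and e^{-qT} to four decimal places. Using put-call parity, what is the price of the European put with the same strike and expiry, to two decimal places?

£10.34

e^(−qT) = e^(−0.047·0.1667) = 0.9922;  e^(−rT) = e^(−0.05·0.1667) = 0.9917
Put-call parity: C − P = S·e^(−qT) − K·e^(−rT) = 181·0.9922 − 173·0.9917 = 179.5882 − 171.5641 = 8.0241
P = C − (C − P) = 18.36 − (8.0241) = 10.3359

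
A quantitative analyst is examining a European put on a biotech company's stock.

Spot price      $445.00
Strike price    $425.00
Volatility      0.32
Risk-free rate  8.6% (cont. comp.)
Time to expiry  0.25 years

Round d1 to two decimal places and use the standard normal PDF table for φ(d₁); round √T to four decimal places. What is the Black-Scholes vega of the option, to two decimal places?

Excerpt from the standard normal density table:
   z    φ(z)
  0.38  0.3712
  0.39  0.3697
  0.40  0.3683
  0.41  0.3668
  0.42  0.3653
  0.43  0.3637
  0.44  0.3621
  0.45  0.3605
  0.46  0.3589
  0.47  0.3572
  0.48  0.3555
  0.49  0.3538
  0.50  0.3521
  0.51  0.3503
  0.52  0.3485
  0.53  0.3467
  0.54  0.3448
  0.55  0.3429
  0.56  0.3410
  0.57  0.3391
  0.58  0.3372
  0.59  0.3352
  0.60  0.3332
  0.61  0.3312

σ√T = 0.32 × 0.5000 = 0.1600
d₁ = [ln(445/425) + (0.086 + 0.32²/2)·0.25] / 0.1600 = [0.0460 + 0.0343] / 0.1600 = 0.5018 ≈ 0.50
√T = √0.25 = 0.5000
φ(d₁) = φ(0.50) = 0.3521
vega = S·φ(d₁)·√T = 445·0.3521·0.5000 = 78.3423

78.34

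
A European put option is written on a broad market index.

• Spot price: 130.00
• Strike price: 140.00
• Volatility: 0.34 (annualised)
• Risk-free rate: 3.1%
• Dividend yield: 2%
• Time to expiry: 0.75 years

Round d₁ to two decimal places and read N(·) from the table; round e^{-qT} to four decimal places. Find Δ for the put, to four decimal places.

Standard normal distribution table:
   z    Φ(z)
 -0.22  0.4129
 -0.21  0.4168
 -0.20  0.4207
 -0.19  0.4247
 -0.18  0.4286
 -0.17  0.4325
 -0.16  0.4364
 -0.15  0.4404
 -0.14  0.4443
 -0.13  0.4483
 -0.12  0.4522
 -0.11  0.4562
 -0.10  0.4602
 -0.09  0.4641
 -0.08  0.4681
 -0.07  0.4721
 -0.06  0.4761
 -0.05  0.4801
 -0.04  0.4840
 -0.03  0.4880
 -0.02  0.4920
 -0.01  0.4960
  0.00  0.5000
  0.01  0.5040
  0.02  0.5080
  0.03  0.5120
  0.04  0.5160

σ√T = 0.34·√0.75 = 0.2944
ln(S/K) + (r − q + σ²/2)T = ln(130/140) + (0.031 − 0.02 + 0.34²/2)·0.75 = -0.0741 + 0.0516 = -0.0225
d₁ = -0.0225 / 0.2944 = -0.0764 which rounds to -0.08
N(d₁) = N(-0.08) = 0.4681
Δ_put = e^(−qT)·(N(d₁) − 1) = 0.9851·(0.4681 − 1) = -0.5240

-0.5240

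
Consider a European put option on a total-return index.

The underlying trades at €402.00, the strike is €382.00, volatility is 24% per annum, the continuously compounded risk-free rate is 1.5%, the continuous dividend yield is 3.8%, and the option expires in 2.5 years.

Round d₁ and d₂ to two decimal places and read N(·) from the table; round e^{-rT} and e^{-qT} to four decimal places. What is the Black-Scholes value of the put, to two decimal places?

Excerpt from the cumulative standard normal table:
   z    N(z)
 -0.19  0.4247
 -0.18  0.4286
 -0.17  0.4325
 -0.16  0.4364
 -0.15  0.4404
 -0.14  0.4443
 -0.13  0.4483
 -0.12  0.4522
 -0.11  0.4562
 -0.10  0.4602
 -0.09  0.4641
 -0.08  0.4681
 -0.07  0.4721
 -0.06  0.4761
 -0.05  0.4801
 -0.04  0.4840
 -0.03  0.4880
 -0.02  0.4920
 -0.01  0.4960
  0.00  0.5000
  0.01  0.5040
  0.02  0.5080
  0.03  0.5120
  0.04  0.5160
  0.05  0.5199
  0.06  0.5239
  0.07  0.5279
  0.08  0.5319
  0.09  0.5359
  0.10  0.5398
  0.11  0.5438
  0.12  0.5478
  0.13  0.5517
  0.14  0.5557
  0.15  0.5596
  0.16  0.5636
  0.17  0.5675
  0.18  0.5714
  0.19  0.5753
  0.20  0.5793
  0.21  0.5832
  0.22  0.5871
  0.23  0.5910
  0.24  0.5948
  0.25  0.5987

σ√T = 0.24 × 1.5811 = 0.3795
d₁ = [ln(402/382) + (0.015 − 0.038 + 0.24²/2)·2.5] / 0.3795 = [0.0510 + 0.0145] / 0.3795 = 0.1727 which rounds to 0.17
d₂ = d₁ − σ√T = 0.1727 − 0.3795 = -0.2068 which rounds to -0.21
exp(−qT) = exp(−0.038·2.5) = 0.9094;  exp(−rT) = exp(−0.015·2.5) = 0.9632
P = 382·0.9632·N(0.21) − 402·0.9094·N(-0.17) = 382·0.9632·0.5832 − 402·0.9094·0.4325 = 214.5840 − 158.1128 = 56.4712

€56.47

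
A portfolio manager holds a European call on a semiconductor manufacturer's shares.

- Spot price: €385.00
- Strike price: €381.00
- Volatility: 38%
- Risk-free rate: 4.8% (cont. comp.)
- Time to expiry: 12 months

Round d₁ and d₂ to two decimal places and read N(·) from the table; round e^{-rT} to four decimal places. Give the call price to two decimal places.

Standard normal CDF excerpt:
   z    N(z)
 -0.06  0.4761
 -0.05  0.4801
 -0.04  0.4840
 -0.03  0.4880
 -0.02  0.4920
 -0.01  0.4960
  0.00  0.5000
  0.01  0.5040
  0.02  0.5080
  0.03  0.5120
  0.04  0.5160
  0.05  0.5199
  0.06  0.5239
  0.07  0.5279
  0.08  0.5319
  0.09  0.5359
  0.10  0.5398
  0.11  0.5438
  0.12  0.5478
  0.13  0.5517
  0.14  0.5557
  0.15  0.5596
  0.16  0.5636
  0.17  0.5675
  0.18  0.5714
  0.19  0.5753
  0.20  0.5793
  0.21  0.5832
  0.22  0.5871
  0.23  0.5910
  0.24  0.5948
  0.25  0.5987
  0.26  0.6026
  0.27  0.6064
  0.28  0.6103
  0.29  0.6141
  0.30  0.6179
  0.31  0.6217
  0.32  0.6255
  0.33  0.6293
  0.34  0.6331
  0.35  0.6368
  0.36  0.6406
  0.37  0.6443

T = 1;  σ√T = 0.3800
d₁ = [ln(385/381) + (0.048 + 0.38²/2)·1] / 0.3800 = [0.0104 + 0.1202] / 0.3800 = 0.3438 which rounds to 0.34
d₂ = d₁ − σ√T = 0.3438 − 0.3800 = -0.0362 which rounds to -0.04
e^(−rT) = e^(−0.048·1) = 0.9531
N(d₁) = N(0.34) = 0.6331;  N(d₂) = N(-0.04) = 0.4840
C = 385·0.6331 − 381·0.9531·0.4840 = 243.7435 − 175.7555 = 67.9880

€67.99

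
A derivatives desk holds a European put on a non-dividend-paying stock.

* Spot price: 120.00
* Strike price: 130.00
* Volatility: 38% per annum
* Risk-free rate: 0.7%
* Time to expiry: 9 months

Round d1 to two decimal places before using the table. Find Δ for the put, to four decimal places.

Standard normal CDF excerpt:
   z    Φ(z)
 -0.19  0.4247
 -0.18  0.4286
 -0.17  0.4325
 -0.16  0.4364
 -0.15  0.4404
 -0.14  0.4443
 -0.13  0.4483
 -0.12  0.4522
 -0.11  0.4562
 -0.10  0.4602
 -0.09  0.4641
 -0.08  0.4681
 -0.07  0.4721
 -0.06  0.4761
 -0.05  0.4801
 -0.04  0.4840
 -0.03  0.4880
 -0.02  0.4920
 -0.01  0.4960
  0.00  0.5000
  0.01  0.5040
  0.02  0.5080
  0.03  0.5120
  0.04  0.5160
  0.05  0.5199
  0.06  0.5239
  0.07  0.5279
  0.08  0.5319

-0.5239

σ√T = 0.38 × 0.8660 = 0.3291
d₁ = [ln(120/130) + (0.007 + 0.38²/2)·0.75] / 0.3291 = [-0.0800 + 0.0594] / 0.3291 = -0.0627 → -0.06
N(d₁) = N(-0.06) = 0.4761
Δ_put = N(d₁) − 1 = 0.4761 − 1 = -0.5239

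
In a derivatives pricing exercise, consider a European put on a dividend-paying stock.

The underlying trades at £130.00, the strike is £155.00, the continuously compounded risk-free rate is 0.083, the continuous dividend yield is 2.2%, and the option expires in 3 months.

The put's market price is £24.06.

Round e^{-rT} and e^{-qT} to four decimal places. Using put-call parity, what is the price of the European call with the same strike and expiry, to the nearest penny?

e^(−qT) = e^(−0.022·0.25) = 0.9945;  e^(−rT) = e^(−0.083·0.25) = 0.9795
Put-call parity: C − P = S·e^(−qT) − K·e^(−rT) = 130·0.9945 − 155·0.9795 = 129.2850 − 151.8225 = -22.5375
C = P + (C − P) = 24.06 + (-22.5375) = 1.5225

£1.52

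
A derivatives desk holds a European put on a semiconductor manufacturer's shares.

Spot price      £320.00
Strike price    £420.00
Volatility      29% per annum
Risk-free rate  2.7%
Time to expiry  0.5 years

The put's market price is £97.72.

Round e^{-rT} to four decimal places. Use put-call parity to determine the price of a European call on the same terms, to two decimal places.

e^(−rT) = e^(−0.027·0.5) = 0.9866
Put-call parity: C − P = S − K·e^(−rT) = 320 − 420·0.9866 = 320 − 414.3720 = -94.3720
C = P + (C − P) = 97.72 + (-94.3720) = 3.3480

£3.35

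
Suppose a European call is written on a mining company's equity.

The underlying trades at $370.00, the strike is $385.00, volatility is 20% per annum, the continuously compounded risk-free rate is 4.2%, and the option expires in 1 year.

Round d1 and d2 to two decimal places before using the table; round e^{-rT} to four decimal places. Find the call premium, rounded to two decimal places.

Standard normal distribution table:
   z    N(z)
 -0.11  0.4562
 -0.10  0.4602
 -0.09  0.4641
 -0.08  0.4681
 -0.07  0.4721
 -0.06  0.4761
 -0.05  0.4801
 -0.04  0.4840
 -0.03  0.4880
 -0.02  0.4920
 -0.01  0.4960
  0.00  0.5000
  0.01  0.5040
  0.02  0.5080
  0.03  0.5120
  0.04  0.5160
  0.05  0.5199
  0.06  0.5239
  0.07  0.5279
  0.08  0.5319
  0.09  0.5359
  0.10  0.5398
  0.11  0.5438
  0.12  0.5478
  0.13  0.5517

σ√T = 0.2 × 1.0000 = 0.2000
d₁ = [ln(370/385) + (0.042 + ½·0.2²)·1] / (σ√T) = (-0.0397 + 0.0620) / 0.2000 = 0.1113 ⇒ 0.11
d₂ = 0.1113 − 0.2000 = -0.0887 ⇒ -0.09
e^(−rT) = e^(−0.042·1) = 0.9589
N(d₁) = N(0.11) = 0.5438;  N(d₂) = N(-0.09) = 0.4641
C = 370·0.5438 − 385·0.9589·0.4641 = 201.2060 − 171.3348 = 29.8712

$29.87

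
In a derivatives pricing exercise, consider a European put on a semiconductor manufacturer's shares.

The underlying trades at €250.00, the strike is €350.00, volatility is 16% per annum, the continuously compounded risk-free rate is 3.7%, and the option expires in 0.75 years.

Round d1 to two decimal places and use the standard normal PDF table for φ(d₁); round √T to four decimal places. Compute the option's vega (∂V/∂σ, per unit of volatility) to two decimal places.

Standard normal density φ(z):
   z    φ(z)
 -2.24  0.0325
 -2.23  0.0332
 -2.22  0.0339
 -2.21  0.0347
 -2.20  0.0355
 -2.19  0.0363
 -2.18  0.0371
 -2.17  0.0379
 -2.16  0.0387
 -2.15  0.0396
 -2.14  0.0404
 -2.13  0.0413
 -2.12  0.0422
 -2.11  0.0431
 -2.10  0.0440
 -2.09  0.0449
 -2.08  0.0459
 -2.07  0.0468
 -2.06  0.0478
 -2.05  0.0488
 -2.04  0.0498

σ√T = 0.16 × 0.8660 = 0.1386
d₁ = [ln(250/350) + (0.037 + ½·0.16²)·0.75] / (σ√T) = (-0.3365 + 0.0373) / 0.1386 = -2.1587 which rounds to -2.16
√T = √0.75 = 0.8660
φ(d₁) = φ(-2.16) = 0.0387
vega = S·φ(d₁)·√T = 250·0.0387·0.8660 = 8.3785

8.38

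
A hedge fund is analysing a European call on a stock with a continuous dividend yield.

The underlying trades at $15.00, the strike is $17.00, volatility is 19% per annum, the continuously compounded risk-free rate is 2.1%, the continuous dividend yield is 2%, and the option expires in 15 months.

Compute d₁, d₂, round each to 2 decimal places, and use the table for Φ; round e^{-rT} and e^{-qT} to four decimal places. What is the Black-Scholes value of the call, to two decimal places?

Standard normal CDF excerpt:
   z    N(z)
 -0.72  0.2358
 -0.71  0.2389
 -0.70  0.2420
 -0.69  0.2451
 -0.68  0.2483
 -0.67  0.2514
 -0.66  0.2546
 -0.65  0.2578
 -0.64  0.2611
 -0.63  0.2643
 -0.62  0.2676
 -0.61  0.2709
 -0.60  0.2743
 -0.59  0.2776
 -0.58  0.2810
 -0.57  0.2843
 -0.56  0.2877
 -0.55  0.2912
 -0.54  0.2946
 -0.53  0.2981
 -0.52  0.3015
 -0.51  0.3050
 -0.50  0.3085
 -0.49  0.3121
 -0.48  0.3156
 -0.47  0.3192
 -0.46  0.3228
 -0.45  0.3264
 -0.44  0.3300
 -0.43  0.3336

T = 1.25;  σ√T = 0.2124
ln(S/K) + (r − q + σ²/2)T = ln(15/17) + (0.021 − 0.02 + 0.19²/2)·1.25 = -0.1252 + 0.0238 = -0.1014
d₁ = -0.1014 / 0.2124 = -0.4771 which rounds to -0.48
d₂ = d₁ − σ√T = -0.4771 − 0.2124 = -0.6895 which rounds to -0.69
e^(−qT) = e^(−0.02·1.25) = 0.9753;  e^(−rT) = e^(−0.021·1.25) = 0.9741
N(d₁) = N(-0.48) = 0.3156;  N(d₂) = N(-0.69) = 0.2451
C = 15·0.9753·0.3156 − 17·0.9741·0.2451 = 4.6171 − 4.0588 = 0.5583

$0.56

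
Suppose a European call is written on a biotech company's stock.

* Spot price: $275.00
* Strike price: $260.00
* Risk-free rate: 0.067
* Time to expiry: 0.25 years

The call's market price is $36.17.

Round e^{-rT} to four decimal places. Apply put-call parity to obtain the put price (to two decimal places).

$16.85

exp(−rT) = exp(−0.067·0.25) = 0.9834
Put-call parity: C − P = S − K·e^(−rT) = 275 − 260·0.9834 = 275 − 255.6840 = 19.3160
P = C − (C − P) = 36.17 − (19.3160) = 16.8540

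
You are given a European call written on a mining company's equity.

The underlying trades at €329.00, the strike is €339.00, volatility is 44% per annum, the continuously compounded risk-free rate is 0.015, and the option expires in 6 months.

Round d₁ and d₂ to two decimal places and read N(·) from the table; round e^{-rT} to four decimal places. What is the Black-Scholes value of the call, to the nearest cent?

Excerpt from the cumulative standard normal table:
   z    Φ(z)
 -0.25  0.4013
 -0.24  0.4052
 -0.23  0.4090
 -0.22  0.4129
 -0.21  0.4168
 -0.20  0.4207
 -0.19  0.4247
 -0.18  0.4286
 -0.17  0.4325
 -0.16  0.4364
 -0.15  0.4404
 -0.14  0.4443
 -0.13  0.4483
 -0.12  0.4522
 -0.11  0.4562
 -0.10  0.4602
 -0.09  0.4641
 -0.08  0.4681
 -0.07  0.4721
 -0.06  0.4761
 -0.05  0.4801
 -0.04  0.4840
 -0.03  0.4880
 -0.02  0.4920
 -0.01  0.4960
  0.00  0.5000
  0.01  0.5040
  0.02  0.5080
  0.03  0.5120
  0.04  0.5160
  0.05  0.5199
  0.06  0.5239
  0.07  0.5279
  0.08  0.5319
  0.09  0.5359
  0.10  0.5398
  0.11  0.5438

€37.38

σ√T = 0.44·√0.5 = 0.3111
d₁ = [ln(329/339) + (0.015 + ½·0.44²)·0.5] / (σ√T) = (-0.0299 + 0.0559) / 0.3111 = 0.0834 ⇒ 0.08
d₂ = 0.0834 − 0.3111 = -0.2277 ⇒ -0.23
exp(−rT) = exp(−0.015·0.5) = 0.9925
C = 329·N(0.08) − 339·0.9925·N(-0.23) = 329·0.5319 − 339·0.9925·0.4090 = 174.9951 − 137.6111 = 37.3840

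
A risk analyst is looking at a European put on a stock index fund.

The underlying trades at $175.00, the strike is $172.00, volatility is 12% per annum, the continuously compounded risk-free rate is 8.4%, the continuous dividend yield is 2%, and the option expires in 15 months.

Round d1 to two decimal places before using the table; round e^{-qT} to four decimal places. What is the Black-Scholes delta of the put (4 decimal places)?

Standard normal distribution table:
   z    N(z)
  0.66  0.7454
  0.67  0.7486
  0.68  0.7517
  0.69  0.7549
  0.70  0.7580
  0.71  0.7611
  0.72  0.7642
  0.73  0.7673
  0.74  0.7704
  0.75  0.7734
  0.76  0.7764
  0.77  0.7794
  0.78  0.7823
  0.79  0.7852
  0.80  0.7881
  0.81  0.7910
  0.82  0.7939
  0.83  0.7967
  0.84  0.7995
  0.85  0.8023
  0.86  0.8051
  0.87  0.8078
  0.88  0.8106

-0.2095

σ√T = 0.12 × 1.1180 = 0.1342
d₁ = [ln(175/172) + (0.084 − 0.02 + 0.12²/2)·1.25] / 0.1342 = [0.0173 + 0.0890] / 0.1342 = 0.7923 which rounds to 0.79
N(d₁) = N(0.79) = 0.7852
Δ_put = exp(−qT)·(N(d₁) − 1) = 0.9753·(0.7852 − 1) = -0.2095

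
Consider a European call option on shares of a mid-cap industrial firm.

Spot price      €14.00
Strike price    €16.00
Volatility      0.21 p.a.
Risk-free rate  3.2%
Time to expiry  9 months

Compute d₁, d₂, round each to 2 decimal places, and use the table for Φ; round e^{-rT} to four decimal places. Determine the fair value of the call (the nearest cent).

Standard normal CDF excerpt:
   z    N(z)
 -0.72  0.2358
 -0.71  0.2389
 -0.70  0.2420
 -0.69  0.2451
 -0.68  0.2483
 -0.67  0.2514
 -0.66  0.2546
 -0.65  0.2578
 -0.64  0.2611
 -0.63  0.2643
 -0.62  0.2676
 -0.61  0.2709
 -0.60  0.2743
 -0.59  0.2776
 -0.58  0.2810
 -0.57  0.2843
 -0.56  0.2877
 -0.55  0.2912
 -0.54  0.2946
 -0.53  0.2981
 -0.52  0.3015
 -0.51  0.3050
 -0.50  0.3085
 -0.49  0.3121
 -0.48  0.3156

€0.44

σ√T = 0.21 × 0.8660 = 0.1819
ln(S/K) + (r + σ²/2)T = ln(14/16) + (0.032 + 0.21²/2)·0.75 = -0.1335 + 0.0405 = -0.0930
d₁ = -0.0930 / 0.1819 = -0.5113 ≈ -0.51
d₂ = d₁ − σ√T = -0.5113 − 0.1819 = -0.6932 ≈ -0.69
e^(−rT) = e^(−0.032·0.75) = 0.9763
N(d₁) = N(-0.51) = 0.3050;  N(d₂) = N(-0.69) = 0.2451
C = 14·0.3050 − 16·0.9763·0.2451 = 4.2700 − 3.8287 = 0.4413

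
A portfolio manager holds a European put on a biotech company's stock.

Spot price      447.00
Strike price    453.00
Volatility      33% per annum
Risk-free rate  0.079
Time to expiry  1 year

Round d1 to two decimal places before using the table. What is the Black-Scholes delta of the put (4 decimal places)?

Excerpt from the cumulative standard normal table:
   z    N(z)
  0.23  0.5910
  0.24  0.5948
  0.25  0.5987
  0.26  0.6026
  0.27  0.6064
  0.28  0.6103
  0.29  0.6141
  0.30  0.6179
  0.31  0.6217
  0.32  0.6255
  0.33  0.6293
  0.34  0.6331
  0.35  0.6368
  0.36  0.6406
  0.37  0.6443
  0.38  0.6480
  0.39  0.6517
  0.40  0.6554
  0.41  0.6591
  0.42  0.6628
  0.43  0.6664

σ√T = 0.33·√1 = 0.3300
d₁ = [ln(447/453) + (0.079 + 0.33²/2)·1] / 0.3300 = [-0.0133 + 0.1335] / 0.3300 = 0.3640 → 0.36
N(d₁) = N(0.36) = 0.6406
Δ_put = N(d₁) − 1 = 0.6406 − 1 = -0.3594

-0.3594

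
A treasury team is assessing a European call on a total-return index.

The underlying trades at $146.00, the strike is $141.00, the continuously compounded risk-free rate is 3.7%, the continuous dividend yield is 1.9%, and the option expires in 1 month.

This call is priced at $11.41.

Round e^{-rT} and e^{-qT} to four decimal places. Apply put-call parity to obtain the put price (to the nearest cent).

$6.21

exp(−qT) = exp(−0.019·0.08333) = 0.9984;  exp(−rT) = exp(−0.037·0.08333) = 0.9969
Put-call parity: C − P = S·e^(−qT) − K·e^(−rT) = 146·0.9984 − 141·0.9969 = 145.7664 − 140.5629 = 5.2035
P = C − (C − P) = 11.41 − (5.2035) = 6.2065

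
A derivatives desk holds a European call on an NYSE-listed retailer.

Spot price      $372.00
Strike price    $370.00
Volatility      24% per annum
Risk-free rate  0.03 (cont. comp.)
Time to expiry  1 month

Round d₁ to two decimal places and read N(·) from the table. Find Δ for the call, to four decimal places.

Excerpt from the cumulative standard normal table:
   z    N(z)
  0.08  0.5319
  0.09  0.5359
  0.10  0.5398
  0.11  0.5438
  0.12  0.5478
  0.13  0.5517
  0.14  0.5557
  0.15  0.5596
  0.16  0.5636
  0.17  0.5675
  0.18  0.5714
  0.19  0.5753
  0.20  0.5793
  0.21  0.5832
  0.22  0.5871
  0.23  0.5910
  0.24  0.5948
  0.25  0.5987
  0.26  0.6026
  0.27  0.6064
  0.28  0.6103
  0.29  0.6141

σ√T = 0.24 × 0.2887 = 0.0693
d₁ = [ln(372/370) + (0.03 + ½·0.24²)·0.08333] / (σ√T) = (0.0054 + 0.0049) / 0.0693 = 0.1485 → 0.15
N(d₁) = N(0.15) = 0.5596
Δ_call = N(d₁) = 0.5596

0.5596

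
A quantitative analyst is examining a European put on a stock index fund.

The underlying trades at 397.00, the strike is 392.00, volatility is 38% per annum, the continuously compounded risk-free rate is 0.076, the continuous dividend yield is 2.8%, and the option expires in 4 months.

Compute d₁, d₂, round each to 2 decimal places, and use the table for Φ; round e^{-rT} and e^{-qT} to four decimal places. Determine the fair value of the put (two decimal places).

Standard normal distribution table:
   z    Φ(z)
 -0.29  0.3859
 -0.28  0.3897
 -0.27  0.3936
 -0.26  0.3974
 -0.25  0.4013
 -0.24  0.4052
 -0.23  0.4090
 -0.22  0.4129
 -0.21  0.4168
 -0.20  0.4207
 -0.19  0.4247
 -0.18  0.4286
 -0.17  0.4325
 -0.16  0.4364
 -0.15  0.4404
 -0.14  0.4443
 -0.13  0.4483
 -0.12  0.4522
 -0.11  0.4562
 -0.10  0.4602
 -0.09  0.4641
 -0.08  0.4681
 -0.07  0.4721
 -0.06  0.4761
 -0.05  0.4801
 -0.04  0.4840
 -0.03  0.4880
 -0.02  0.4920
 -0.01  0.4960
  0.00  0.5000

28.67

σ√T = 0.38 × 0.5774 = 0.2194
ln(S/K) + (r − q + σ²/2)T = ln(397/392) + (0.076 − 0.028 + 0.38²/2)·0.3333 = 0.0127 + 0.0401 = 0.0527
d₁ = 0.0527 / 0.2194 = 0.2404 ⇒ 0.24
d₂ = d₁ − σ√T = 0.2404 − 0.2194 = 0.0210 ⇒ 0.02
e^(−qT) = e^(−0.028·0.3333) = 0.9907;  e^(−rT) = e^(−0.076·0.3333) = 0.9750
N(−d₂) = N(-0.02) = 0.4920;  N(−d₁) = N(-0.24) = 0.4052
P = 392·0.9750·0.4920 − 397·0.9907·0.4052 = 188.0424 − 159.3684 = 28.6740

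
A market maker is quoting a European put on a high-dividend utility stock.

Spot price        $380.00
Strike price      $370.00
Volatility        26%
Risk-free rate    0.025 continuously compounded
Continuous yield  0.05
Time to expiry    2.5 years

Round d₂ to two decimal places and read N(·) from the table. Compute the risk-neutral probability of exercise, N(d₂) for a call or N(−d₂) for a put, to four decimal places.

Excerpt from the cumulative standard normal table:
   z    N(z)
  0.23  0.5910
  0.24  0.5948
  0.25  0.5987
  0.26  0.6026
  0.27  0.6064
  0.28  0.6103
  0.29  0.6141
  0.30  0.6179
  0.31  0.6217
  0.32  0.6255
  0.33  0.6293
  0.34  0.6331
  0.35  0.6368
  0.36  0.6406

σ√T = 0.26 × 1.5811 = 0.4111
d₁ = [ln(380/370) + (0.025 − 0.05 + 0.26²/2)·2.5] / 0.4111 = [0.0267 + 0.0220] / 0.4111 = 0.1184 ⇒ 0.12
d₂ = d₁ − σ√T = 0.1184 − 0.4111 = -0.2927 ⇒ -0.29
Risk-neutral Pr[S_T < K] = N(−d₂) = N(0.29) = 0.6141

0.6141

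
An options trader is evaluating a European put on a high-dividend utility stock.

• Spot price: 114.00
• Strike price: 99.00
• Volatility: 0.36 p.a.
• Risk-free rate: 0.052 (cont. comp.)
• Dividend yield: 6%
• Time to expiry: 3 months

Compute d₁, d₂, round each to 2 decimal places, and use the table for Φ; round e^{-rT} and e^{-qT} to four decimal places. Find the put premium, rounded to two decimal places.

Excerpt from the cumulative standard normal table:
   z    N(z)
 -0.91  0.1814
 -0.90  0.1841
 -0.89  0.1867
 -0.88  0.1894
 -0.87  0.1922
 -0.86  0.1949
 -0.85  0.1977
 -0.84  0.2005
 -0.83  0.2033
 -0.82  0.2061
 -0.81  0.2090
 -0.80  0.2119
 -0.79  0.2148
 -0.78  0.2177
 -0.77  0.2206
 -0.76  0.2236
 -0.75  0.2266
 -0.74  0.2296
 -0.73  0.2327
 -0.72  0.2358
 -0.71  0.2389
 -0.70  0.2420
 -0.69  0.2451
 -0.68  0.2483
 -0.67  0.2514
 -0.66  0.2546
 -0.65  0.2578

σ√T = 0.36 × 0.5000 = 0.1800
d₁ = [ln(114/99) + (0.052 − 0.06 + 0.36²/2)·0.25] / 0.1800 = [0.1411 + 0.0142] / 0.1800 = 0.8627 ⇒ 0.86
d₂ = d₁ − σ√T = 0.8627 − 0.1800 = 0.6827 ⇒ 0.68
exp(−qT) = exp(−0.06·0.25) = 0.9851;  exp(−rT) = exp(−0.052·0.25) = 0.9871
N(−d₂) = N(-0.68) = 0.2483;  N(−d₁) = N(-0.86) = 0.1949
P = 99·0.9871·0.2483 − 114·0.9851·0.1949 = 24.2646 − 21.8875 = 2.3771

2.38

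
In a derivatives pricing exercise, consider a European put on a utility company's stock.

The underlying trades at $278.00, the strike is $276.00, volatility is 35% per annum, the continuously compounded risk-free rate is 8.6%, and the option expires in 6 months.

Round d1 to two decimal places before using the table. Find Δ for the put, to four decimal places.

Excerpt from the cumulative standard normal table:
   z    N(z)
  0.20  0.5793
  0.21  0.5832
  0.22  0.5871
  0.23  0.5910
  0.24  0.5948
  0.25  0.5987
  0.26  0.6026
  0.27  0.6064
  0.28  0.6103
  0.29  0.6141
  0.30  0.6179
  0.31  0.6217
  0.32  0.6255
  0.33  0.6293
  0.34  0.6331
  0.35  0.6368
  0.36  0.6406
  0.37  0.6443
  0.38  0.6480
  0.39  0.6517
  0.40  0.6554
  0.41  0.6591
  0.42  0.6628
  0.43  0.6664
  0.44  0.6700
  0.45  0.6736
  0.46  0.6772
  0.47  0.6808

-0.3707

σ√T = 0.35 × 0.7071 = 0.2475
d₁ = [ln(278/276) + (0.086 + 0.35²/2)·0.5] / 0.2475 = [0.0072 + 0.0736] / 0.2475 = 0.3267 ⇒ 0.33
N(d₁) = N(0.33) = 0.6293
Δ_put = N(d₁) − 1 = 0.6293 − 1 = -0.3707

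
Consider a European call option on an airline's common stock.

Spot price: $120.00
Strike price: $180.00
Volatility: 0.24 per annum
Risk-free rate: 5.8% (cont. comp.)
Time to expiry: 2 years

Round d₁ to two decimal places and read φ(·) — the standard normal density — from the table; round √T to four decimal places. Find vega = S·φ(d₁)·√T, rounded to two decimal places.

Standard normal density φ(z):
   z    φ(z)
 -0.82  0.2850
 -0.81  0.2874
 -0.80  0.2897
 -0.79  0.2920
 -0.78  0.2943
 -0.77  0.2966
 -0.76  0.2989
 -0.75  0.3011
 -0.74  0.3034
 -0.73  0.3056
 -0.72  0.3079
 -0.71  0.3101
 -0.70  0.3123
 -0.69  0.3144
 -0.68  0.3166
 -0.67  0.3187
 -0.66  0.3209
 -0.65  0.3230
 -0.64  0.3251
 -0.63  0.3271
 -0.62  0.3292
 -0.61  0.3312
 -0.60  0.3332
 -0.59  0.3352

σ√T = 0.24 × 1.4142 = 0.3394
d₁ = [ln(120/180) + (0.058 + 0.24²/2)·2] / 0.3394 = [-0.4055 + 0.1736] / 0.3394 = -0.6831 which rounds to -0.68
√T = √2 = 1.4142
φ(d₁) = φ(-0.68) = 0.3166
vega = S·φ(d₁)·√T = 120·0.3166·1.4142 = 53.7283

53.73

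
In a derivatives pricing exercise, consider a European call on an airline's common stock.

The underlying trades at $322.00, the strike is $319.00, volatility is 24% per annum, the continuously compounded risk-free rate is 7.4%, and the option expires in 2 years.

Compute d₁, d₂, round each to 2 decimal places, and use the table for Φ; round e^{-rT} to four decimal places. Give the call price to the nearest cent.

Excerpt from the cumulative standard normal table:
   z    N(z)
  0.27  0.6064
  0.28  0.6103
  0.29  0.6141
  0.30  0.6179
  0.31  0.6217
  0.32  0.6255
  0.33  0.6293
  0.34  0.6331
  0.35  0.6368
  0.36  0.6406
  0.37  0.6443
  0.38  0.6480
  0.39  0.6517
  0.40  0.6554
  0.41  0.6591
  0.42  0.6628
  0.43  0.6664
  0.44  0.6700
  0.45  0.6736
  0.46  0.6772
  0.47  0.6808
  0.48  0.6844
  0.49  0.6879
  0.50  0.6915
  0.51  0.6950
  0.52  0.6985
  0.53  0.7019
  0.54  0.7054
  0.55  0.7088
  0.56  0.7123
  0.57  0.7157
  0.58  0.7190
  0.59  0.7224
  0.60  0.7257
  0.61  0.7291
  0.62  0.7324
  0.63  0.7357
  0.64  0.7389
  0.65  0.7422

$67.95

σ√T = 0.24 × 1.4142 = 0.3394
ln(S/K) + (r + σ²/2)T = ln(322/319) + (0.074 + 0.24²/2)·2 = 0.0094 + 0.2056 = 0.2150
d₁ = 0.2150 / 0.3394 = 0.6333 ⇒ 0.63
d₂ = d₁ − σ√T = 0.6333 − 0.3394 = 0.2939 ⇒ 0.29
exp(−rT) = exp(−0.074·2) = 0.8624
N(d₁) = N(0.63) = 0.7357;  N(d₂) = N(0.29) = 0.6141
C = 322·0.7357 − 319·0.8624·0.6141 = 236.8954 − 168.9423 = 67.9531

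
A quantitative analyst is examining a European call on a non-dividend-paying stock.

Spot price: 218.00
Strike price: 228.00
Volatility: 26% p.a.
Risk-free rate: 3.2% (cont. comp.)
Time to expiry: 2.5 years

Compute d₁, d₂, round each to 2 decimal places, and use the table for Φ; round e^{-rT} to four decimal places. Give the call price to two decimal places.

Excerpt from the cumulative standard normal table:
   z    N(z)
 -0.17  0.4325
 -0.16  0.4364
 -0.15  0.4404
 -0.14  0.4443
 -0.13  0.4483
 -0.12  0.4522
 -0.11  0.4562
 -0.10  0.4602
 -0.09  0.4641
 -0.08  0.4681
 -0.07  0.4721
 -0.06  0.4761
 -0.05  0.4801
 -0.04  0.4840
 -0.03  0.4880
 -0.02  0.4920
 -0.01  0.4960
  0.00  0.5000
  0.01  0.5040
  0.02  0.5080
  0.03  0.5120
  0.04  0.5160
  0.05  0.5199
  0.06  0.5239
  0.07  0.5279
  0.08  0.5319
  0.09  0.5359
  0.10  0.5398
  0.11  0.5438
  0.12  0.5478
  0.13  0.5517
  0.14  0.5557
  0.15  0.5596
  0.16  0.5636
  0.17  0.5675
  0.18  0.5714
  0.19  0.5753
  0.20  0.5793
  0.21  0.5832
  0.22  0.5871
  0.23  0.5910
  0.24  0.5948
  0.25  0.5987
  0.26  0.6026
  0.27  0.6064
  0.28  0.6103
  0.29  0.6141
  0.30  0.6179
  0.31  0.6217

38.70

σ√T = 0.26·√2.5 = 0.4111
ln(S/K) + (r + σ²/2)T = ln(218/228) + (0.032 + 0.26²/2)·2.5 = -0.0449 + 0.1645 = 0.1196
d₁ = 0.1196 / 0.4111 = 0.2910 ≈ 0.29
d₂ = d₁ − σ√T = 0.2910 − 0.4111 = -0.1200 ≈ -0.12
e^(−rT) = e^(−0.032·2.5) = 0.9231
N(d₁) = N(0.29) = 0.6141;  N(d₂) = N(-0.12) = 0.4522
C = 218·0.6141 − 228·0.9231·0.4522 = 133.8738 − 95.1731 = 38.7007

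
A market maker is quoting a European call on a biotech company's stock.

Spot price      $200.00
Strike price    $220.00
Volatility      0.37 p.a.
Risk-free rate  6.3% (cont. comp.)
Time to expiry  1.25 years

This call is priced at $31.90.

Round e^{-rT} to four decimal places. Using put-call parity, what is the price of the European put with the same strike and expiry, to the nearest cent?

$35.25

exp(−rT) = exp(−0.063·1.25) = 0.9243
Put-call parity: C − P = S − K·e^(−rT) = 200 − 220·0.9243 = 200 − 203.3460 = -3.3460
P = C − (C − P) = 31.90 − (-3.3460) = 35.2460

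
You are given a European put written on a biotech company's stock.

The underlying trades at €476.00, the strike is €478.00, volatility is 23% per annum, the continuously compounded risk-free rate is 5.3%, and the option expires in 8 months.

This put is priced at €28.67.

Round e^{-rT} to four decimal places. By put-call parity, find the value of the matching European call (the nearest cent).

exp(−rT) = exp(−0.053·0.6667) = 0.9653
Put-call parity: C − P = S − K·e^(−rT) = 476 − 478·0.9653 = 476 − 461.4134 = 14.5866
C = P + (C − P) = 28.67 + (14.5866) = 43.2566

€43.26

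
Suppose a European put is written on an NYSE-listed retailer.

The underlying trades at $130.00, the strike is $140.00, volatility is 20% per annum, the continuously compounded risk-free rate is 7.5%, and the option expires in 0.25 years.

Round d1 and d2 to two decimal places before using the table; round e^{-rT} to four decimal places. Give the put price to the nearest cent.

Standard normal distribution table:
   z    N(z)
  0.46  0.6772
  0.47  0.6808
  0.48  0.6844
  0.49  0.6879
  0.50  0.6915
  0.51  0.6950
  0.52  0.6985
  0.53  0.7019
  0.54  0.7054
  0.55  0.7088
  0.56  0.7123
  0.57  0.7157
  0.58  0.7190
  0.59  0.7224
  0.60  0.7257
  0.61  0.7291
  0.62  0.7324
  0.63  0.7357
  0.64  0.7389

$9.81

σ√T = 0.2·√0.25 = 0.1000
ln(S/K) + (r + σ²/2)T = ln(130/140) + (0.075 + 0.2²/2)·0.25 = -0.0741 + 0.0238 = -0.0504
d₁ = -0.0504 / 0.1000 = -0.5036 ⇒ -0.50
d₂ = d₁ − σ√T = -0.5036 − 0.1000 = -0.6036 ⇒ -0.60
exp(−rT) = exp(−0.075·0.25) = 0.9814
P = 140·0.9814·N(0.60) − 130·N(0.50) = 140·0.9814·0.7257 − 130·0.6915 = 99.7083 − 89.8950 = 9.8133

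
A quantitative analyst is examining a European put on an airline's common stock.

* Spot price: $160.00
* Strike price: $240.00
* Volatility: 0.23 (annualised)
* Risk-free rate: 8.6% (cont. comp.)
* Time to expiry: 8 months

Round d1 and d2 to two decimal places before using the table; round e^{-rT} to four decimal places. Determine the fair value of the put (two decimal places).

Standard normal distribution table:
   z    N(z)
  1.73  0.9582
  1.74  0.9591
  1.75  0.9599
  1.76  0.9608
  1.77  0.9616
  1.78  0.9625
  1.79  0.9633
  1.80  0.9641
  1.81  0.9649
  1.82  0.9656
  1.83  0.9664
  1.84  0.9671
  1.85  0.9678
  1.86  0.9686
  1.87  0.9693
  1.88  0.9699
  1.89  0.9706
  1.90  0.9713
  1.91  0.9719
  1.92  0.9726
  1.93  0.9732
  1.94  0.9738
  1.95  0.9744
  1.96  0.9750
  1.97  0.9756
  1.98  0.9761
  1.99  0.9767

$67.10

T = 0.6667;  σ√T = 0.1878
d₁ = [ln(160/240) + (0.086 + ½·0.23²)·0.6667] / (σ√T) = (-0.4055 + 0.0750) / 0.1878 = -1.7599 → -1.76
d₂ = -1.7599 − 0.1878 = -1.9477 → -1.95
e^(−rT) = e^(−0.086·0.6667) = 0.9443
N(−d₂) = N(1.95) = 0.9744;  N(−d₁) = N(1.76) = 0.9608
P = 240·0.9443·0.9744 − 160·0.9608 = 220.8302 − 153.7280 = 67.1022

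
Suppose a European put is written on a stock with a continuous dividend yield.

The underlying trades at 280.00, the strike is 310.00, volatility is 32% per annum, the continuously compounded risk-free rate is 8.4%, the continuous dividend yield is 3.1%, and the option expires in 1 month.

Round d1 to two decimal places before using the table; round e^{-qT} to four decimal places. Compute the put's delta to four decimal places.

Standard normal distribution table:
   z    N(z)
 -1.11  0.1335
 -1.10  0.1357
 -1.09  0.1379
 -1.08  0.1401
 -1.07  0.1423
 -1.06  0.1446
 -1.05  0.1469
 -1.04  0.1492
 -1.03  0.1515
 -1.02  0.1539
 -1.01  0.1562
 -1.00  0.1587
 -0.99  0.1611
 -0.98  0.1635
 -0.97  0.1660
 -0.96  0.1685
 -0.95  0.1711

-0.8416

T = 0.08333;  σ√T = 0.0924
ln(S/K) + (r − q + σ²/2)T = ln(280/310) + (0.084 − 0.031 + 0.32²/2)·0.08333 = -0.1018 + 0.0087 = -0.0931
d₁ = -0.0931 / 0.0924 = -1.0078 ⇒ -1.01
N(d₁) = N(-1.01) = 0.1562
Δ_put = e^(−qT)·(N(d₁) − 1) = 0.9974·(0.1562 − 1) = -0.8416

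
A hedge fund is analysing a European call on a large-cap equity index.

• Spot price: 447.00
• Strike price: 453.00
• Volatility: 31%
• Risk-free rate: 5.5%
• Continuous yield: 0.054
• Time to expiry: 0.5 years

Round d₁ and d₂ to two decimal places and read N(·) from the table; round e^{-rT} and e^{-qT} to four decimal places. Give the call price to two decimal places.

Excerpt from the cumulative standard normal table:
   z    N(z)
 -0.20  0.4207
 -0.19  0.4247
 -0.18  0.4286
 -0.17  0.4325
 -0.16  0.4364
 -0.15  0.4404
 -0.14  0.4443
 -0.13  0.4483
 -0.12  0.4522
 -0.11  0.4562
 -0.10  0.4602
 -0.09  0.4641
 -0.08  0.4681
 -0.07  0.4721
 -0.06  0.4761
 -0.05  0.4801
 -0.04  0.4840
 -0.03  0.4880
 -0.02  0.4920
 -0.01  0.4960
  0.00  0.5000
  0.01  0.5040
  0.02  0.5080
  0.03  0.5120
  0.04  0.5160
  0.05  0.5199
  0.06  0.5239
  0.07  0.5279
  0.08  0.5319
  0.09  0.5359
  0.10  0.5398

35.60

T = 0.5;  σ√T = 0.2192
d₁ = [ln(447/453) + (0.055 − 0.054 + 0.31²/2)·0.5] / 0.2192 = [-0.0133 + 0.0245] / 0.2192 = 0.0511 ⇒ 0.05
d₂ = d₁ − σ√T = 0.0511 − 0.2192 = -0.1681 ⇒ -0.17
exp(−qT) = exp(−0.054·0.5) = 0.9734;  exp(−rT) = exp(−0.055·0.5) = 0.9729
C = 447·0.9734·N(0.05) − 453·0.9729·N(-0.17) = 447·0.9734·0.5199 − 453·0.9729·0.4325 = 226.2136 − 190.6130 = 35.6006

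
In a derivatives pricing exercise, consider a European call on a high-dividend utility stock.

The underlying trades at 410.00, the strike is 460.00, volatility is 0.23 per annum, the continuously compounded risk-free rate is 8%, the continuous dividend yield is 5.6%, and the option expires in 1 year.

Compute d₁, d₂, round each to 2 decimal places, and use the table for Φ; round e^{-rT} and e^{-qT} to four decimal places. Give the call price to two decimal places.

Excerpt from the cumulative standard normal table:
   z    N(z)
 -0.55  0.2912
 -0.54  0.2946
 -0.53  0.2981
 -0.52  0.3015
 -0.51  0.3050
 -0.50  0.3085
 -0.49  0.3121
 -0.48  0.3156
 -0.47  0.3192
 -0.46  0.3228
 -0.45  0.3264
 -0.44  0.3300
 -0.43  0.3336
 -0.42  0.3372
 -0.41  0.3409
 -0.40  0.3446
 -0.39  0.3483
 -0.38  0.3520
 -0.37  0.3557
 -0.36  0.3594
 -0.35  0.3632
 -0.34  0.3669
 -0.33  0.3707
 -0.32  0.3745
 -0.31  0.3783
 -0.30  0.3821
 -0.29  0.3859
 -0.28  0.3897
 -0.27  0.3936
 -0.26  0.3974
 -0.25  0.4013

21.56

T = 1;  σ√T = 0.2300
ln(S/K) + (r − q + σ²/2)T = ln(410/460) + (0.08 − 0.056 + 0.23²/2)·1 = -0.1151 + 0.0505 = -0.0646
d₁ = -0.0646 / 0.2300 = -0.2810 ≈ -0.28
d₂ = d₁ − σ√T = -0.2810 − 0.2300 = -0.5110 ≈ -0.51
exp(−qT) = exp(−0.056·1) = 0.9455;  exp(−rT) = exp(−0.08·1) = 0.9231
N(d₁) = N(-0.28) = 0.3897;  N(d₂) = N(-0.51) = 0.3050
C = 410·0.9455·0.3897 − 460·0.9231·0.3050 = 151.0692 − 129.5109 = 21.5582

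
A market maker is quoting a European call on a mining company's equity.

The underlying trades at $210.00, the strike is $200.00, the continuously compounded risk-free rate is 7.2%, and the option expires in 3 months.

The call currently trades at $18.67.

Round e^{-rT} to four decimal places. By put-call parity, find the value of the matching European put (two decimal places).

$5.11

e^(−rT) = e^(−0.072·0.25) = 0.9822
Put-call parity: C − P = S − K·e^(−rT) = 210 − 200·0.9822 = 210 − 196.4400 = 13.5600
P = C − (C − P) = 18.67 − (13.5600) = 5.1100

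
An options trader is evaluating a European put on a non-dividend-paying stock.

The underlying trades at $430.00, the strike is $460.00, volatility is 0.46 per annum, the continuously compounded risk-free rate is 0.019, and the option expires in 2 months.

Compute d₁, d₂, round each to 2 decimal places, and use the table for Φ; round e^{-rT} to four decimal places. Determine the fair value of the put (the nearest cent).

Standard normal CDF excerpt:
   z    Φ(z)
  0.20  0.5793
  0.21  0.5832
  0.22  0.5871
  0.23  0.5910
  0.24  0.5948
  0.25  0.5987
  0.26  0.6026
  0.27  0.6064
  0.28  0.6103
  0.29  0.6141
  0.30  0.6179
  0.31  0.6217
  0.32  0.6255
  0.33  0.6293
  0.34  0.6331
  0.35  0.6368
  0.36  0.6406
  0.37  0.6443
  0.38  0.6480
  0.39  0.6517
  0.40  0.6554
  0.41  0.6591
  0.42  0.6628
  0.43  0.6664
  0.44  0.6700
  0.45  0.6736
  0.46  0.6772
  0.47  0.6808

σ√T = 0.46·√0.1667 = 0.1878
d₁ = [ln(430/460) + (0.019 + 0.46²/2)·0.1667] / 0.1878 = [-0.0674 + 0.0208] / 0.1878 = -0.2484 → -0.25
d₂ = d₁ − σ√T = -0.2484 − 0.1878 = -0.4362 → -0.44
exp(−rT) = exp(−0.019·0.1667) = 0.9968
N(−d₂) = N(0.44) = 0.6700;  N(−d₁) = N(0.25) = 0.5987
P = 460·0.9968·0.6700 − 430·0.5987 = 307.2138 − 257.4410 = 49.7728

$49.77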